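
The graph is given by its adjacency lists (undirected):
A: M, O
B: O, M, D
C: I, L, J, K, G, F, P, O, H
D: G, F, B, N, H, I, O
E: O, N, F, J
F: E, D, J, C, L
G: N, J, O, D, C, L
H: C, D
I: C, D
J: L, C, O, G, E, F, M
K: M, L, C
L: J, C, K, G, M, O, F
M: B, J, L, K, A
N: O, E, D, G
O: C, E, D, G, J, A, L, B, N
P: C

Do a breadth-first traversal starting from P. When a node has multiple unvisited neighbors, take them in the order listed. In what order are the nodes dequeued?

P C I L J K G F O H D M E N A B

Visit P; enqueue C → queue [C]
Visit C; enqueue I, L, J, K, G, F, O, H → queue [I, L, J, K, G, F, O, H]
Visit I; enqueue D → queue [L, J, K, G, F, O, H, D]
Visit L; enqueue M → queue [J, K, G, F, O, H, D, M]
Visit J; enqueue E → queue [K, G, F, O, H, D, M, E]
Visit K → queue [G, F, O, H, D, M, E]
Visit G; enqueue N → queue [F, O, H, D, M, E, N]
Visit F → queue [O, H, D, M, E, N]
Visit O; enqueue A, B → queue [H, D, M, E, N, A, B]
Visit H → queue [D, M, E, N, A, B]
Visit D → queue [M, E, N, A, B]
Visit M → queue [E, N, A, B]
Visit E → queue [N, A, B]
Visit N → queue [A, B]
Visit A → queue [B]
Visit B → queue []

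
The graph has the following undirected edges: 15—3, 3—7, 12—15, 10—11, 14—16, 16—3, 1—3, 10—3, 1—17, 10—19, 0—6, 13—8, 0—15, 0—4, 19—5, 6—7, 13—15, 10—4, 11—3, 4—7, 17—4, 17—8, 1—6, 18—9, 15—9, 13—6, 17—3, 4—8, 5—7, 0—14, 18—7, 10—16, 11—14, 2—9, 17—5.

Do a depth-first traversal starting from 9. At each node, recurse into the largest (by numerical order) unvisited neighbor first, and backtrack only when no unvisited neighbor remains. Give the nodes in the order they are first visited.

Visit 9
9 → 18
18 → 7
7 → 6
6 → 13
13 → 15
15 → 12
15 → 3
3 → 17
17 → 8
8 → 4
4 → 10
10 → 19
19 → 5
10 → 16
16 → 14
14 → 11
14 → 0
17 → 1
9 → 2

9 → 18 → 7 → 6 → 13 → 15 → 12 → 3 → 17 → 8 → 4 → 10 → 19 → 5 → 16 → 14 → 11 → 0 → 1 → 2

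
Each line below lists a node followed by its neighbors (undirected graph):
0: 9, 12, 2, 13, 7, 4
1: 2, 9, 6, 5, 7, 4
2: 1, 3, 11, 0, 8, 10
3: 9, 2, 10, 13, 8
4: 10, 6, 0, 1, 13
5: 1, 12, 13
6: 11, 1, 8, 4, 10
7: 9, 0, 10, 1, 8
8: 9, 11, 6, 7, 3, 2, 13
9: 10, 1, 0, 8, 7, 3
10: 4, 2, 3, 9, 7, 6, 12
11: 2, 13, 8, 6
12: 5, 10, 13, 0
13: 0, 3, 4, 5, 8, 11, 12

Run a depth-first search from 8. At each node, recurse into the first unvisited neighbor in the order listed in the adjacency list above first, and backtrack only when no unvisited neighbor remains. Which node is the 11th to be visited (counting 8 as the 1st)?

13

Visit 8
8 → 9
9 → 10
10 → 4
4 → 6
6 → 11
11 → 2
2 → 1
1 → 5
5 → 12
12 → 13
13 → 0
0 → 7
13 → 3

Visit order: 8, 9, 10, 4, 6, 11, 2, 1, 5, 12, 13, 0, 7, 3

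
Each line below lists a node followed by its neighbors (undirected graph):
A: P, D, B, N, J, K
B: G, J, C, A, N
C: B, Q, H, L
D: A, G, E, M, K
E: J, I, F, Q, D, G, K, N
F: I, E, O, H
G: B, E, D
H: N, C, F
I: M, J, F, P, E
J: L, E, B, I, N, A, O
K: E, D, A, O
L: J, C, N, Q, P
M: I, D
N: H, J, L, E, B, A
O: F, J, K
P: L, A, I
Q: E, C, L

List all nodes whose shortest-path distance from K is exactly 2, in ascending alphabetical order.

B, F, G, I, J, M, N, P, Q

Level 0: K
Level 1: A, D, E, O
Level 2: B, F, G, I, J, M, N, P, Q
Level 3: C, H, L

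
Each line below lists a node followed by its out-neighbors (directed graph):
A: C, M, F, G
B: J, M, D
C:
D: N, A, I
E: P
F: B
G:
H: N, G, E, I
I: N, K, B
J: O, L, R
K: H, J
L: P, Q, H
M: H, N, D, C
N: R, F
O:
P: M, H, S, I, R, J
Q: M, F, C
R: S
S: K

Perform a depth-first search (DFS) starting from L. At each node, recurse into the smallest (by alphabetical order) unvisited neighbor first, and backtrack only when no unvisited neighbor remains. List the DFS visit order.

L → H → E → P → I → B → D → A → C → F → G → M → N → R → S → K → J → O → Q

Visit L
L → H
H → E
E → P
P → I
I → B
B → D
D → A
A → C
A → F
A → G
A → M
M → N
N → R
R → S
S → K
K → J
J → O
L → Q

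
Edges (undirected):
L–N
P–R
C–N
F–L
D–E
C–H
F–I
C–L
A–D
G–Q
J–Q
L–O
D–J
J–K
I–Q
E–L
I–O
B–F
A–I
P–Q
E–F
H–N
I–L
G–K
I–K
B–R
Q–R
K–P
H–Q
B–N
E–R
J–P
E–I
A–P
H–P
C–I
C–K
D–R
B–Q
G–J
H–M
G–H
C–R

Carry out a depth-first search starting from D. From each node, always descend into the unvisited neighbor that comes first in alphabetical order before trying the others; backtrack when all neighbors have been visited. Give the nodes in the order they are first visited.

Visit D
D → A
A → I
I → C
C → H
H → G
G → J
J → K
K → P
P → Q
Q → B
B → F
F → E
E → L
L → N
L → O
E → R
H → M

D A I C H G J K P Q B F E L N O R M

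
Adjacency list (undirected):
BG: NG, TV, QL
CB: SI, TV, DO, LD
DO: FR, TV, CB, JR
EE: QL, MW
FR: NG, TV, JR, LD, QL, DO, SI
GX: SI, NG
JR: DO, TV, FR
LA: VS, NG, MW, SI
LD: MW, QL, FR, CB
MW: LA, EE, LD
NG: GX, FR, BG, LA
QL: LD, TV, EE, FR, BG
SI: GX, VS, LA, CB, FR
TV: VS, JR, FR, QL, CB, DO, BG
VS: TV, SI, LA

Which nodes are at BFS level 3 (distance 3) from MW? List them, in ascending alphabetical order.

BG, DO, GX, JR, TV

Level 0: MW
Level 1: EE, LA, LD
Level 2: CB, FR, NG, QL, SI, VS
Level 3: BG, DO, GX, JR, TV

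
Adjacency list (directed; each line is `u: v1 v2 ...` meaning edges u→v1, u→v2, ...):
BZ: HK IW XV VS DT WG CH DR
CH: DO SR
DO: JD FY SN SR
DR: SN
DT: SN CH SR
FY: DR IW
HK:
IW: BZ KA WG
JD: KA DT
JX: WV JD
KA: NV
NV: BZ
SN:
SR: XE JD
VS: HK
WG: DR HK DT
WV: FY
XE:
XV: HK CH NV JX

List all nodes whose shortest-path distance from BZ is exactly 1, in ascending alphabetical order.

CH, DR, DT, HK, IW, VS, WG, XV

Level 0: BZ
Level 1: CH, DR, DT, HK, IW, VS, WG, XV
Level 2: DO, JX, KA, NV, SN, SR
Level 3: FY, JD, WV, XE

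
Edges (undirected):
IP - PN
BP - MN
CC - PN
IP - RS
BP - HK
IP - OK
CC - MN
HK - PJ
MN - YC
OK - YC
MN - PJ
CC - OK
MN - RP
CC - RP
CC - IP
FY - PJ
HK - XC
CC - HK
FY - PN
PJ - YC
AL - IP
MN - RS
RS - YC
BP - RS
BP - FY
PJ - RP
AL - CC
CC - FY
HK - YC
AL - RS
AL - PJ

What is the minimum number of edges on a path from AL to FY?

Level 0: AL
Level 1: CC, IP, PJ, RS
Level 2: BP, FY, HK, MN, OK, PN, RP, YC
Level 3: XC
FY first appears at level 2.

2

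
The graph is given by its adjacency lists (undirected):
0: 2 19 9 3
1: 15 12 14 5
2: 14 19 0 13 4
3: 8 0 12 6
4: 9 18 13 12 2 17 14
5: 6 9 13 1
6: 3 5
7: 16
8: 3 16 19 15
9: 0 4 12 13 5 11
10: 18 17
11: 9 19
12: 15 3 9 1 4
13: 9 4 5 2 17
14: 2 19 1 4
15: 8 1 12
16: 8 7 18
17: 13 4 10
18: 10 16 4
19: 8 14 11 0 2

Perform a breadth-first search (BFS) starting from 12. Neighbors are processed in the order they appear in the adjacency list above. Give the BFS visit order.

12 → 15 → 3 → 9 → 1 → 4 → 8 → 0 → 6 → 13 → 5 → 11 → 14 → 18 → 2 → 17 → 16 → 19 → 10 → 7

Visit 12; enqueue 15, 3, 9, 1, 4 → queue [15, 3, 9, 1, 4]
Visit 15; enqueue 8 → queue [3, 9, 1, 4, 8]
Visit 3; enqueue 0, 6 → queue [9, 1, 4, 8, 0, 6]
Visit 9; enqueue 13, 5, 11 → queue [1, 4, 8, 0, 6, 13, 5, 11]
Visit 1; enqueue 14 → queue [4, 8, 0, 6, 13, 5, 11, 14]
Visit 4; enqueue 18, 2, 17 → queue [8, 0, 6, 13, 5, 11, 14, 18, 2, 17]
Visit 8; enqueue 16, 19 → queue [0, 6, 13, 5, 11, 14, 18, 2, 17, 16, 19]
Visit 0 → queue [6, 13, 5, 11, 14, 18, 2, 17, 16, 19]
Visit 6 → queue [13, 5, 11, 14, 18, 2, 17, 16, 19]
Visit 13 → queue [5, 11, 14, 18, 2, 17, 16, 19]
Visit 5 → queue [11, 14, 18, 2, 17, 16, 19]
Visit 11 → queue [14, 18, 2, 17, 16, 19]
Visit 14 → queue [18, 2, 17, 16, 19]
Visit 18; enqueue 10 → queue [2, 17, 16, 19, 10]
Visit 2 → queue [17, 16, 19, 10]
Visit 17 → queue [16, 19, 10]
Visit 16; enqueue 7 → queue [19, 10, 7]
Visit 19 → queue [10, 7]
Visit 10 → queue [7]
Visit 7 → queue []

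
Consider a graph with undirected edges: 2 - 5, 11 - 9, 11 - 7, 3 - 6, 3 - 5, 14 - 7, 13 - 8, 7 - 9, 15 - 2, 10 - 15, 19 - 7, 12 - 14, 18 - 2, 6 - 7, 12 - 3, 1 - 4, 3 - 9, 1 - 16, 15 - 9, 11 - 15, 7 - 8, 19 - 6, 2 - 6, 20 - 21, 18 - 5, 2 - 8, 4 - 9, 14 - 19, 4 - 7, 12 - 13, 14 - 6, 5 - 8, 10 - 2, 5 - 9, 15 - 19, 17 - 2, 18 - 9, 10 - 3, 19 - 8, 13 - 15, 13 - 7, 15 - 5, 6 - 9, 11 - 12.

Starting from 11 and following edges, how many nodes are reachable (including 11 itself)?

19

BFS from 11 visits: 11, 7, 9, 12, 15, 4, 6, 8, 13, 14, 19, 3, 5, 18, 2, 10, 1, 17, 16
Reachable nodes: 19 of 21 total.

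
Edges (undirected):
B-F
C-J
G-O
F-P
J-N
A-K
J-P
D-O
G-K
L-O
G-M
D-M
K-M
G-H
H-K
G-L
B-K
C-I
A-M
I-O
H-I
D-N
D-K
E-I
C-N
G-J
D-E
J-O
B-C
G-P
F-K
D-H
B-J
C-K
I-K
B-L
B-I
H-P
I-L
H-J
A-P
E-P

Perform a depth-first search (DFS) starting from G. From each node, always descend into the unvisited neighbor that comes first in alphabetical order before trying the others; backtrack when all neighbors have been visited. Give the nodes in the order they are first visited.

Visit G
G → H
H → D
D → E
E → I
I → B
B → C
C → J
J → N
J → O
O → L
J → P
P → A
A → K
K → F
K → M

G → H → D → E → I → B → C → J → N → O → L → P → A → K → F → M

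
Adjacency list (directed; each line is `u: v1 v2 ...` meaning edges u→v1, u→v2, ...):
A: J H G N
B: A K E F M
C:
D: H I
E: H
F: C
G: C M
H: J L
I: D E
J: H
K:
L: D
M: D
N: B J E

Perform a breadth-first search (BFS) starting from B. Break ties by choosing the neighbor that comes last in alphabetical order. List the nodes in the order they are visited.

Visit B; enqueue M, K, F, E, A → queue [M, K, F, E, A]
Visit M; enqueue D → queue [K, F, E, A, D]
Visit K → queue [F, E, A, D]
Visit F; enqueue C → queue [E, A, D, C]
Visit E; enqueue H → queue [A, D, C, H]
Visit A; enqueue N, J, G → queue [D, C, H, N, J, G]
Visit D; enqueue I → queue [C, H, N, J, G, I]
Visit C → queue [H, N, J, G, I]
Visit H; enqueue L → queue [N, J, G, I, L]
Visit N → queue [J, G, I, L]
Visit J → queue [G, I, L]
Visit G → queue [I, L]
Visit I → queue [L]
Visit L → queue []

B M K F E A D C H N J G I L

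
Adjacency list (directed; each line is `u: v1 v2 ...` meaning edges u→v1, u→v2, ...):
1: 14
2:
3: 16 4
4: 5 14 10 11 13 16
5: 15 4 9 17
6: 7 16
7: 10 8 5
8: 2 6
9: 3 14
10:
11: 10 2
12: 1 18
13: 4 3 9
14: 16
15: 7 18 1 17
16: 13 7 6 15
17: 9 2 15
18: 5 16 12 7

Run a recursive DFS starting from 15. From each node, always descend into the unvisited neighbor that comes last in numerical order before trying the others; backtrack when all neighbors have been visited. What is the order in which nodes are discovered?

15 → 18 → 16 → 13 → 9 → 14 → 3 → 4 → 11 → 10 → 2 → 5 → 17 → 7 → 8 → 6 → 12 → 1

Visit 15
15 → 18
18 → 16
16 → 13
13 → 9
9 → 14
9 → 3
3 → 4
4 → 11
11 → 10
11 → 2
4 → 5
5 → 17
16 → 7
7 → 8
8 → 6
18 → 12
12 → 1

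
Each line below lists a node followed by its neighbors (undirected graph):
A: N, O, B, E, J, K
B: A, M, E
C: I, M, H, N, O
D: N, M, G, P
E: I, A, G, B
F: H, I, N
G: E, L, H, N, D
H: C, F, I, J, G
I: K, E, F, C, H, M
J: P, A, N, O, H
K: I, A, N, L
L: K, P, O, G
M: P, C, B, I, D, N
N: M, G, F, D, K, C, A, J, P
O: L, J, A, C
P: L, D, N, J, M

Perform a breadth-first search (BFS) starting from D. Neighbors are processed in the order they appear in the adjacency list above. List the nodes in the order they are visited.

Visit D; enqueue N, M, G, P → queue [N, M, G, P]
Visit N; enqueue F, K, C, A, J → queue [M, G, P, F, K, C, A, J]
Visit M; enqueue B, I → queue [G, P, F, K, C, A, J, B, I]
Visit G; enqueue E, L, H → queue [P, F, K, C, A, J, B, I, E, L, H]
Visit P → queue [F, K, C, A, J, B, I, E, L, H]
Visit F → queue [K, C, A, J, B, I, E, L, H]
Visit K → queue [C, A, J, B, I, E, L, H]
Visit C; enqueue O → queue [A, J, B, I, E, L, H, O]
Visit A → queue [J, B, I, E, L, H, O]
Visit J → queue [B, I, E, L, H, O]
Visit B → queue [I, E, L, H, O]
Visit I → queue [E, L, H, O]
Visit E → queue [L, H, O]
Visit L → queue [H, O]
Visit H → queue [O]
Visit O → queue []

D -> N -> M -> G -> P -> F -> K -> C -> A -> J -> B -> I -> E -> L -> H -> O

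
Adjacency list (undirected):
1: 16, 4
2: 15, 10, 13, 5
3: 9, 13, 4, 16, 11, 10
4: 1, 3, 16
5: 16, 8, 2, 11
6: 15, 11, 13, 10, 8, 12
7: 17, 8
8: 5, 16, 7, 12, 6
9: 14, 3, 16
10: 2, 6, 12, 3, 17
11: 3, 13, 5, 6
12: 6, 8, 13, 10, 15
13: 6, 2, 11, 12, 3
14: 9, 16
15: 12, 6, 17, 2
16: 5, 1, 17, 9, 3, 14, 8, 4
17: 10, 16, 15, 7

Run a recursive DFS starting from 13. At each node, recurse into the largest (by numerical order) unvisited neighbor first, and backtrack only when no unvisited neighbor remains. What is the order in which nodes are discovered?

13, 12, 15, 17, 16, 14, 9, 3, 11, 6, 10, 2, 5, 8, 7, 4, 1

Visit 13
13 → 12
12 → 15
15 → 17
17 → 16
16 → 14
14 → 9
9 → 3
3 → 11
11 → 6
6 → 10
10 → 2
2 → 5
5 → 8
8 → 7
3 → 4
4 → 1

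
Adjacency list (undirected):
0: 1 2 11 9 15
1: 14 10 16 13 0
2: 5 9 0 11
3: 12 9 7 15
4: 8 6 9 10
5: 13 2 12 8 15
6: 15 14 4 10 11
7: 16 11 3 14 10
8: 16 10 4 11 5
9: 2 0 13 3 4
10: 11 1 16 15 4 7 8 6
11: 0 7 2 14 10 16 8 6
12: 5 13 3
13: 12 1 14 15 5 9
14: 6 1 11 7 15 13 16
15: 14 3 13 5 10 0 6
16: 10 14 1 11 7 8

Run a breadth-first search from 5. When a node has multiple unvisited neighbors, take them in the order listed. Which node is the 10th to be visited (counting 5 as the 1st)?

0

Visit 5; enqueue 13, 2, 12, 8, 15 → queue [13, 2, 12, 8, 15]
Visit 13; enqueue 1, 14, 9 → queue [2, 12, 8, 15, 1, 14, 9]
Visit 2; enqueue 0, 11 → queue [12, 8, 15, 1, 14, 9, 0, 11]
Visit 12; enqueue 3 → queue [8, 15, 1, 14, 9, 0, 11, 3]
Visit 8; enqueue 16, 10, 4 → queue [15, 1, 14, 9, 0, 11, 3, 16, 10, 4]
Visit 15; enqueue 6 → queue [1, 14, 9, 0, 11, 3, 16, 10, 4, 6]
Visit 1 → queue [14, 9, 0, 11, 3, 16, 10, 4, 6]
Visit 14; enqueue 7 → queue [9, 0, 11, 3, 16, 10, 4, 6, 7]
Visit 9 → queue [0, 11, 3, 16, 10, 4, 6, 7]
Visit 0 → queue [11, 3, 16, 10, 4, 6, 7]
Visit 11 → queue [3, 16, 10, 4, 6, 7]
Visit 3 → queue [16, 10, 4, 6, 7]
Visit 16 → queue [10, 4, 6, 7]
Visit 10 → queue [4, 6, 7]
Visit 4 → queue [6, 7]
Visit 6 → queue [7]
Visit 7 → queue []

Visit order: 5, 13, 2, 12, 8, 15, 1, 14, 9, 0, 11, 3, 16, 10, 4, 6, 7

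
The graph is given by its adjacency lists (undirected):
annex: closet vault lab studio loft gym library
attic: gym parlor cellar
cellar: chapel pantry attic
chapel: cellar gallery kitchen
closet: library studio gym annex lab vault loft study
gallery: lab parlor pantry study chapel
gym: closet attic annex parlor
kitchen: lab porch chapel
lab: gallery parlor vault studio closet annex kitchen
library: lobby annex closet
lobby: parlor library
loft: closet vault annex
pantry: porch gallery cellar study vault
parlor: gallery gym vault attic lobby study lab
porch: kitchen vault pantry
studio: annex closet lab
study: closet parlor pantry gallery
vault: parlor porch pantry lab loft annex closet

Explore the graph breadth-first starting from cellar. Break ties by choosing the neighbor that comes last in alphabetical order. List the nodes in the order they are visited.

cellar pantry chapel attic vault study porch gallery kitchen parlor gym loft lab closet annex lobby studio library

Visit cellar; enqueue pantry, chapel, attic → queue [pantry, chapel, attic]
Visit pantry; enqueue vault, study, porch, gallery → queue [chapel, attic, vault, study, porch, gallery]
Visit chapel; enqueue kitchen → queue [attic, vault, study, porch, gallery, kitchen]
Visit attic; enqueue parlor, gym → queue [vault, study, porch, gallery, kitchen, parlor, gym]
Visit vault; enqueue loft, lab, closet, annex → queue [study, porch, gallery, kitchen, parlor, gym, loft, lab, closet, annex]
Visit study → queue [porch, gallery, kitchen, parlor, gym, loft, lab, closet, annex]
Visit porch → queue [gallery, kitchen, parlor, gym, loft, lab, closet, annex]
Visit gallery → queue [kitchen, parlor, gym, loft, lab, closet, annex]
Visit kitchen → queue [parlor, gym, loft, lab, closet, annex]
Visit parlor; enqueue lobby → queue [gym, loft, lab, closet, annex, lobby]
Visit gym → queue [loft, lab, closet, annex, lobby]
Visit loft → queue [lab, closet, annex, lobby]
Visit lab; enqueue studio → queue [closet, annex, lobby, studio]
Visit closet; enqueue library → queue [annex, lobby, studio, library]
Visit annex → queue [lobby, studio, library]
Visit lobby → queue [studio, library]
Visit studio → queue [library]
Visit library → queue []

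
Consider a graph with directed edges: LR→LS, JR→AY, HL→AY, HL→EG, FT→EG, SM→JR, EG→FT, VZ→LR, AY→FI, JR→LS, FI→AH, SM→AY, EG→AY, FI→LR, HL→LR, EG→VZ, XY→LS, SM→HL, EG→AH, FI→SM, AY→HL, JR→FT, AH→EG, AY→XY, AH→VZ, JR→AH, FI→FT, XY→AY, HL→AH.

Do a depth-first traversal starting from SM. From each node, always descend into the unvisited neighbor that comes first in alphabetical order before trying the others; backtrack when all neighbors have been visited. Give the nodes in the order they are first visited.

SM, AY, FI, AH, EG, FT, VZ, LR, LS, HL, XY, JR

Visit SM
SM → AY
AY → FI
FI → AH
AH → EG
EG → FT
EG → VZ
VZ → LR
LR → LS
AY → HL
AY → XY
SM → JR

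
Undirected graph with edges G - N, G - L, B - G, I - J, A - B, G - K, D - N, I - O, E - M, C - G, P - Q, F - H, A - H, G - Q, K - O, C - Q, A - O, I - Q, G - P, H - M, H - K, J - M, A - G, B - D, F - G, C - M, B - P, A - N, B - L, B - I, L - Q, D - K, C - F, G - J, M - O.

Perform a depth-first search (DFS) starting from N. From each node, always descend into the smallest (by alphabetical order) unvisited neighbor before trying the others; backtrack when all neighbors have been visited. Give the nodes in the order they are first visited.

N -> A -> B -> D -> K -> G -> C -> F -> H -> M -> E -> J -> I -> O -> Q -> L -> P

Visit N
N → A
A → B
B → D
D → K
K → G
G → C
C → F
F → H
H → M
M → E
M → J
J → I
I → O
I → Q
Q → L
Q → P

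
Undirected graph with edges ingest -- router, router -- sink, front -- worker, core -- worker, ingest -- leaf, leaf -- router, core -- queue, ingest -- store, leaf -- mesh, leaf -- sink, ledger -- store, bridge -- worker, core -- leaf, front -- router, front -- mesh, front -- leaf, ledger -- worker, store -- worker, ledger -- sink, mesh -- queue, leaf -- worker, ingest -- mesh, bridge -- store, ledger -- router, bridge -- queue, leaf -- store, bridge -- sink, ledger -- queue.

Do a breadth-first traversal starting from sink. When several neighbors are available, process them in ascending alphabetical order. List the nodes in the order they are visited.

Visit sink; enqueue bridge, leaf, ledger, router → queue [bridge, leaf, ledger, router]
Visit bridge; enqueue queue, store, worker → queue [leaf, ledger, router, queue, store, worker]
Visit leaf; enqueue core, front, ingest, mesh → queue [ledger, router, queue, store, worker, core, front, ingest, mesh]
Visit ledger → queue [router, queue, store, worker, core, front, ingest, mesh]
Visit router → queue [queue, store, worker, core, front, ingest, mesh]
Visit queue → queue [store, worker, core, front, ingest, mesh]
Visit store → queue [worker, core, front, ingest, mesh]
Visit worker → queue [core, front, ingest, mesh]
Visit core → queue [front, ingest, mesh]
Visit front → queue [ingest, mesh]
Visit ingest → queue [mesh]
Visit mesh → queue []

sink → bridge → leaf → ledger → router → queue → store → worker → core → front → ingest → mesh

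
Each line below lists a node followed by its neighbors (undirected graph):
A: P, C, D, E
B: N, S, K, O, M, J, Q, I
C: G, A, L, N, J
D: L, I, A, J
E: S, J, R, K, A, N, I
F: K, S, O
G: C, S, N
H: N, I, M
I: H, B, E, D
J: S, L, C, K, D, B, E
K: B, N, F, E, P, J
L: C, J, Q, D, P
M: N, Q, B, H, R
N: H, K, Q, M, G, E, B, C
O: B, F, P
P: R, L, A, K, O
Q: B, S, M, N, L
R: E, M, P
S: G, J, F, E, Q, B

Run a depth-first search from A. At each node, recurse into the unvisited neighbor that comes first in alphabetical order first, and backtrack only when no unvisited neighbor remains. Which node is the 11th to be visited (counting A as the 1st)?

F

Visit A
A → C
C → G
G → N
N → B
B → I
I → D
D → J
J → E
E → K
K → F
F → O
O → P
P → L
L → Q
Q → M
M → H
M → R
Q → S

Visit order: A, C, G, N, B, I, D, J, E, K, F, O, P, L, Q, M, H, R, S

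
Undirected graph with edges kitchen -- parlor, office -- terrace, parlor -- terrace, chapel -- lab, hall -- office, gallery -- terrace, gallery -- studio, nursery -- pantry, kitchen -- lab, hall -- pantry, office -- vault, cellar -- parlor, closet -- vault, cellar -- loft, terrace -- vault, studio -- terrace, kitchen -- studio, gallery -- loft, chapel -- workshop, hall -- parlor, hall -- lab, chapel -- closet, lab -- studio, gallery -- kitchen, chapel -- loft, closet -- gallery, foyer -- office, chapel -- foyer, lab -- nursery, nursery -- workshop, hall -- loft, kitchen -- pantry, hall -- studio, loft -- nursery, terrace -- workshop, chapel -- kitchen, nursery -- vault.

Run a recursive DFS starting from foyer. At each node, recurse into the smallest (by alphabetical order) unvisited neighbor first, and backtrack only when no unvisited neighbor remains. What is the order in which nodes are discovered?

Visit foyer
foyer → chapel
chapel → closet
closet → gallery
gallery → kitchen
kitchen → lab
lab → hall
hall → loft
loft → cellar
cellar → parlor
parlor → terrace
terrace → office
office → vault
vault → nursery
nursery → pantry
nursery → workshop
terrace → studio

foyer, chapel, closet, gallery, kitchen, lab, hall, loft, cellar, parlor, terrace, office, vault, nursery, pantry, workshop, studio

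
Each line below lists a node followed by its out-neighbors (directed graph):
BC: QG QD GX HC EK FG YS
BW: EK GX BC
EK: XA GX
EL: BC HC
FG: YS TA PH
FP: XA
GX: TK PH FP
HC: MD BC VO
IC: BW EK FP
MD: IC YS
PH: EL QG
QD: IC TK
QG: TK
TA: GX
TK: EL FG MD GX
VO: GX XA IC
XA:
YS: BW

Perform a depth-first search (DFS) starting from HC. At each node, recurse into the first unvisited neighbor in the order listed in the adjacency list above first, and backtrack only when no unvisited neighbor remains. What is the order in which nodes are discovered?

Visit HC
HC → MD
MD → IC
IC → BW
BW → EK
EK → XA
EK → GX
GX → TK
TK → EL
EL → BC
BC → QG
BC → QD
BC → FG
FG → YS
FG → TA
FG → PH
GX → FP
HC → VO

HC MD IC BW EK XA GX TK EL BC QG QD FG YS TA PH FP VO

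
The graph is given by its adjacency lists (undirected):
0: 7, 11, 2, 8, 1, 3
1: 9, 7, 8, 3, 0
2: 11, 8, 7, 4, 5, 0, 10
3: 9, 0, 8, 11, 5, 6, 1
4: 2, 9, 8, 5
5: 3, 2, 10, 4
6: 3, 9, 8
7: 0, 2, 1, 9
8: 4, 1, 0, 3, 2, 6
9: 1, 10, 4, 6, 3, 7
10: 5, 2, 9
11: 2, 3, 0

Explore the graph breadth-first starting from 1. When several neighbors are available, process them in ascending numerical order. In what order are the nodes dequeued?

1 0 3 7 8 9 2 11 5 6 4 10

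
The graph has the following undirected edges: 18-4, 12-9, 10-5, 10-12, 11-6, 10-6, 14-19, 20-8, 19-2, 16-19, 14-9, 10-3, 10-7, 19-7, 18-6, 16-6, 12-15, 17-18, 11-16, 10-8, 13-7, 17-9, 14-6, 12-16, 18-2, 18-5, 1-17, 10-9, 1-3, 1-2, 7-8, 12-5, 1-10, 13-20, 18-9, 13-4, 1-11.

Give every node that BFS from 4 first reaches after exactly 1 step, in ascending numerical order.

13, 18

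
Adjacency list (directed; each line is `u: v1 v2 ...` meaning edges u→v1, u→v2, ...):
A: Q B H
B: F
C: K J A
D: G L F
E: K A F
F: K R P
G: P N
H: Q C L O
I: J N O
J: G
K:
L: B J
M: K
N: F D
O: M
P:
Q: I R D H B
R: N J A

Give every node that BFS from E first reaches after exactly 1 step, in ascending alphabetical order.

A, F, K

Level 0: E
Level 1: A, F, K
Level 2: B, H, P, Q, R
Level 3: C, D, I, J, L, N, O
Level 4: G, M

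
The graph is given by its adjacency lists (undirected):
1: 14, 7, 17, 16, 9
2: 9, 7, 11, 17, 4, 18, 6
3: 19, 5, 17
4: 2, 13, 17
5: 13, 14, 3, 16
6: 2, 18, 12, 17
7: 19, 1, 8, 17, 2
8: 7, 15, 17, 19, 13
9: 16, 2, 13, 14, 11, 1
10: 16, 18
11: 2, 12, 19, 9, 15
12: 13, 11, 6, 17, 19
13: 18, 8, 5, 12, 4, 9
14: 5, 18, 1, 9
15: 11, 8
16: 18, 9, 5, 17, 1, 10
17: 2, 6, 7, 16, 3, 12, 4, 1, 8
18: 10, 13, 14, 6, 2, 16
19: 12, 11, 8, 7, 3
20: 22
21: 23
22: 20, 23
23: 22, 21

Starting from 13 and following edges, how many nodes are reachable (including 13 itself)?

BFS from 13 visits: 13, 18, 8, 5, 12, 4, 9, 10, 14, 6, 2, 16, 7, 15, 17, 19, 3, 11, 1
Reachable nodes: 19 of 23 total.

19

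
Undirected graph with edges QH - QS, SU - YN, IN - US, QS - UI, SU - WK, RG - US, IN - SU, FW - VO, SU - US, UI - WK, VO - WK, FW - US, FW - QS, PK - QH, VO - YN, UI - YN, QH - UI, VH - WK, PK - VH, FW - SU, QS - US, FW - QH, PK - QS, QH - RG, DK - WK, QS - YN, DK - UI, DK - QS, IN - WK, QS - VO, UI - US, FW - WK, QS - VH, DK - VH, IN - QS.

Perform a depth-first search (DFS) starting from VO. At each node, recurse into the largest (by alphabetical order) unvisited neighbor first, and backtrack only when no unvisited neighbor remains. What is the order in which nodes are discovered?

Visit VO
VO → YN
YN → UI
UI → WK
WK → VH
VH → QS
QS → US
US → SU
SU → IN
SU → FW
FW → QH
QH → RG
QH → PK
QS → DK

VO → YN → UI → WK → VH → QS → US → SU → IN → FW → QH → RG → PK → DK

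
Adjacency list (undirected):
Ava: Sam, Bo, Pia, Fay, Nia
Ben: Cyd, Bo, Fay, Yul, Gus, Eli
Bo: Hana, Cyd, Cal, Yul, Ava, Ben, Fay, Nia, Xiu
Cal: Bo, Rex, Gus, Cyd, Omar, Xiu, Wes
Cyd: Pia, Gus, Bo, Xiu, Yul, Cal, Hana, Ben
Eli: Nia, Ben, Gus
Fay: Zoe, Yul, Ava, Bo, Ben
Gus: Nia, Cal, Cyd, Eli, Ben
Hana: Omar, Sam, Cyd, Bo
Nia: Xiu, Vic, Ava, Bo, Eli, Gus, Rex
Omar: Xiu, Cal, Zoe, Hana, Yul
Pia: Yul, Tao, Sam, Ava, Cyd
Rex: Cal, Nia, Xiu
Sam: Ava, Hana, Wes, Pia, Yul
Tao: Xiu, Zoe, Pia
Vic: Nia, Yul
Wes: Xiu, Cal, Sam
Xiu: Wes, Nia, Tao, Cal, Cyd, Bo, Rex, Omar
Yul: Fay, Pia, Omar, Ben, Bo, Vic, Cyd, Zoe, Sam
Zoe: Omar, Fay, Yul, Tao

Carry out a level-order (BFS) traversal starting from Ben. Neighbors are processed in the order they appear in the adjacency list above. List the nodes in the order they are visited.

Ben → Cyd → Bo → Fay → Yul → Gus → Eli → Pia → Xiu → Cal → Hana → Ava → Nia → Zoe → Omar → Vic → Sam → Tao → Wes → Rex

Visit Ben; enqueue Cyd, Bo, Fay, Yul, Gus, Eli → queue [Cyd, Bo, Fay, Yul, Gus, Eli]
Visit Cyd; enqueue Pia, Xiu, Cal, Hana → queue [Bo, Fay, Yul, Gus, Eli, Pia, Xiu, Cal, Hana]
Visit Bo; enqueue Ava, Nia → queue [Fay, Yul, Gus, Eli, Pia, Xiu, Cal, Hana, Ava, Nia]
Visit Fay; enqueue Zoe → queue [Yul, Gus, Eli, Pia, Xiu, Cal, Hana, Ava, Nia, Zoe]
Visit Yul; enqueue Omar, Vic, Sam → queue [Gus, Eli, Pia, Xiu, Cal, Hana, Ava, Nia, Zoe, Omar, Vic, Sam]
Visit Gus → queue [Eli, Pia, Xiu, Cal, Hana, Ava, Nia, Zoe, Omar, Vic, Sam]
Visit Eli → queue [Pia, Xiu, Cal, Hana, Ava, Nia, Zoe, Omar, Vic, Sam]
Visit Pia; enqueue Tao → queue [Xiu, Cal, Hana, Ava, Nia, Zoe, Omar, Vic, Sam, Tao]
Visit Xiu; enqueue Wes, Rex → queue [Cal, Hana, Ava, Nia, Zoe, Omar, Vic, Sam, Tao, Wes, Rex]
Visit Cal → queue [Hana, Ava, Nia, Zoe, Omar, Vic, Sam, Tao, Wes, Rex]
Visit Hana → queue [Ava, Nia, Zoe, Omar, Vic, Sam, Tao, Wes, Rex]
Visit Ava → queue [Nia, Zoe, Omar, Vic, Sam, Tao, Wes, Rex]
Visit Nia → queue [Zoe, Omar, Vic, Sam, Tao, Wes, Rex]
Visit Zoe → queue [Omar, Vic, Sam, Tao, Wes, Rex]
Visit Omar → queue [Vic, Sam, Tao, Wes, Rex]
Visit Vic → queue [Sam, Tao, Wes, Rex]
Visit Sam → queue [Tao, Wes, Rex]
Visit Tao → queue [Wes, Rex]
Visit Wes → queue [Rex]
Visit Rex → queue []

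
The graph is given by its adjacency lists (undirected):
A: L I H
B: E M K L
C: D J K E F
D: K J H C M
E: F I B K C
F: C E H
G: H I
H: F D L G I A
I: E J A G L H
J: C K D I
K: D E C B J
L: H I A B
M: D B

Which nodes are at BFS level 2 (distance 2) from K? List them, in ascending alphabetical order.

Level 0: K
Level 1: B, C, D, E, J
Level 2: F, H, I, L, M
Level 3: A, G

F, H, I, L, M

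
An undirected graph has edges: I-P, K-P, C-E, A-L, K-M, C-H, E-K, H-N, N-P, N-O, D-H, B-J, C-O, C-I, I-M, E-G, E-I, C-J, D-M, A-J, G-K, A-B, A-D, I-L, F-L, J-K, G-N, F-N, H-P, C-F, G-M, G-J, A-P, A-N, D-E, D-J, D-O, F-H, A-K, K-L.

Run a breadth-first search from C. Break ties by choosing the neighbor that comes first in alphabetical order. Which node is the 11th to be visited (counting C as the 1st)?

Visit C; enqueue E, F, H, I, J, O → queue [E, F, H, I, J, O]
Visit E; enqueue D, G, K → queue [F, H, I, J, O, D, G, K]
Visit F; enqueue L, N → queue [H, I, J, O, D, G, K, L, N]
Visit H; enqueue P → queue [I, J, O, D, G, K, L, N, P]
Visit I; enqueue M → queue [J, O, D, G, K, L, N, P, M]
Visit J; enqueue A, B → queue [O, D, G, K, L, N, P, M, A, B]
Visit O → queue [D, G, K, L, N, P, M, A, B]
Visit D → queue [G, K, L, N, P, M, A, B]
Visit G → queue [K, L, N, P, M, A, B]
Visit K → queue [L, N, P, M, A, B]
Visit L → queue [N, P, M, A, B]
Visit N → queue [P, M, A, B]
Visit P → queue [M, A, B]
Visit M → queue [A, B]
Visit A → queue [B]
Visit B → queue []

Visit order: C, E, F, H, I, J, O, D, G, K, L, N, P, M, A, B

L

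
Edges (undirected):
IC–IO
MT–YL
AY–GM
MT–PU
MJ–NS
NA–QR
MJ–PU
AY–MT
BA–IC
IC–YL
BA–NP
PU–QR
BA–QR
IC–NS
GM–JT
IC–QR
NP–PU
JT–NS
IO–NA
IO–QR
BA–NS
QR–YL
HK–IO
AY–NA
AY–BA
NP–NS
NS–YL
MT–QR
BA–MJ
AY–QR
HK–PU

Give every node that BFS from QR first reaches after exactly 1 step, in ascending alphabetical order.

AY, BA, IC, IO, MT, NA, PU, YL

Level 0: QR
Level 1: AY, BA, IC, IO, MT, NA, PU, YL
Level 2: GM, HK, MJ, NP, NS
Level 3: JT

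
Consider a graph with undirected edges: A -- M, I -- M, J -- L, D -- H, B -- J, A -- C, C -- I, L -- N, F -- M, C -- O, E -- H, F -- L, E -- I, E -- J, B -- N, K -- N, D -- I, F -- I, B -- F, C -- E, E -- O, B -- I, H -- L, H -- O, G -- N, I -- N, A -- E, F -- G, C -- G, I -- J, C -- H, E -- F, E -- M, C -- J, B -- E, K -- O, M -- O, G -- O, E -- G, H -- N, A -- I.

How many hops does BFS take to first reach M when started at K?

Level 0: K
Level 1: N, O
Level 2: B, C, E, G, H, I, L, M
Level 3: A, D, F, J
M first appears at level 2.

2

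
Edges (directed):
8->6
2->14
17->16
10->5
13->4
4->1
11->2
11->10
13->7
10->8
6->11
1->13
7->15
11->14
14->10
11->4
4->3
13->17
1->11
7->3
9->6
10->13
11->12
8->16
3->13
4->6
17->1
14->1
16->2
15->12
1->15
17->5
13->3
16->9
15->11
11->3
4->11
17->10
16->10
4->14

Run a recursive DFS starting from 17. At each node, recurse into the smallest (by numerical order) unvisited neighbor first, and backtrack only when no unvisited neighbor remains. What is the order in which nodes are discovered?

Visit 17
17 → 1
1 → 11
11 → 2
2 → 14
14 → 10
10 → 5
10 → 8
8 → 6
8 → 16
16 → 9
10 → 13
13 → 3
13 → 4
13 → 7
7 → 15
15 → 12

17 → 1 → 11 → 2 → 14 → 10 → 5 → 8 → 6 → 16 → 9 → 13 → 3 → 4 → 7 → 15 → 12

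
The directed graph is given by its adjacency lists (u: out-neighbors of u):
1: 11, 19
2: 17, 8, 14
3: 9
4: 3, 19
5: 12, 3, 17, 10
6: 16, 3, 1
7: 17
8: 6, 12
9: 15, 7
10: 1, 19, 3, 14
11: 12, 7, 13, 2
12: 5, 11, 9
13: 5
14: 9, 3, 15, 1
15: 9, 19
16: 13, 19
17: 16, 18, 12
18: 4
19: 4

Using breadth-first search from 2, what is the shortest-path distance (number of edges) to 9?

Level 0: 2
Level 1: 8, 14, 17
Level 2: 1, 3, 6, 9, 12, 15, 16, 18
Level 3: 4, 5, 7, 11, 13, 19
Level 4: 10
9 first appears at level 2.

2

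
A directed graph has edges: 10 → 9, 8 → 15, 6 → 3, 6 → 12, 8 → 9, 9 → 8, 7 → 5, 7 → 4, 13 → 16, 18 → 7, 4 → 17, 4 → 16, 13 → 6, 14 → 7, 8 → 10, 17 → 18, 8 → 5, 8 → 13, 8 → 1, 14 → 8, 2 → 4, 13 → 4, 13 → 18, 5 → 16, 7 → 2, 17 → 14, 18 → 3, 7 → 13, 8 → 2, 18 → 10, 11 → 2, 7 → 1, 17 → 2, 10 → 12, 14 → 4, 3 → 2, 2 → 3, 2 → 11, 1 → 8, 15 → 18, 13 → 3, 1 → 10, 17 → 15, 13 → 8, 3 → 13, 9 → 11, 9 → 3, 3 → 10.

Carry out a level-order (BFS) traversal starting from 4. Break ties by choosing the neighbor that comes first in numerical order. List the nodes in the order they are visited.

4 16 17 2 14 15 18 3 11 7 8 10 13 1 5 9 12 6

Visit 4; enqueue 16, 17 → queue [16, 17]
Visit 16 → queue [17]
Visit 17; enqueue 2, 14, 15, 18 → queue [2, 14, 15, 18]
Visit 2; enqueue 3, 11 → queue [14, 15, 18, 3, 11]
Visit 14; enqueue 7, 8 → queue [15, 18, 3, 11, 7, 8]
Visit 15 → queue [18, 3, 11, 7, 8]
Visit 18; enqueue 10 → queue [3, 11, 7, 8, 10]
Visit 3; enqueue 13 → queue [11, 7, 8, 10, 13]
Visit 11 → queue [7, 8, 10, 13]
Visit 7; enqueue 1, 5 → queue [8, 10, 13, 1, 5]
Visit 8; enqueue 9 → queue [10, 13, 1, 5, 9]
Visit 10; enqueue 12 → queue [13, 1, 5, 9, 12]
Visit 13; enqueue 6 → queue [1, 5, 9, 12, 6]
Visit 1 → queue [5, 9, 12, 6]
Visit 5 → queue [9, 12, 6]
Visit 9 → queue [12, 6]
Visit 12 → queue [6]
Visit 6 → queue []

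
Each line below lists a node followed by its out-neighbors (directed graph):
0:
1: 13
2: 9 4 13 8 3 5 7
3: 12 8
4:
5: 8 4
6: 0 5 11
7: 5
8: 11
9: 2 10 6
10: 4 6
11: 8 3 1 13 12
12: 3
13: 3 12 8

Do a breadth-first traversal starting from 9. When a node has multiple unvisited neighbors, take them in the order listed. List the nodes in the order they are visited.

9, 2, 10, 6, 4, 13, 8, 3, 5, 7, 0, 11, 12, 1

Visit 9; enqueue 2, 10, 6 → queue [2, 10, 6]
Visit 2; enqueue 4, 13, 8, 3, 5, 7 → queue [10, 6, 4, 13, 8, 3, 5, 7]
Visit 10 → queue [6, 4, 13, 8, 3, 5, 7]
Visit 6; enqueue 0, 11 → queue [4, 13, 8, 3, 5, 7, 0, 11]
Visit 4 → queue [13, 8, 3, 5, 7, 0, 11]
Visit 13; enqueue 12 → queue [8, 3, 5, 7, 0, 11, 12]
Visit 8 → queue [3, 5, 7, 0, 11, 12]
Visit 3 → queue [5, 7, 0, 11, 12]
Visit 5 → queue [7, 0, 11, 12]
Visit 7 → queue [0, 11, 12]
Visit 0 → queue [11, 12]
Visit 11; enqueue 1 → queue [12, 1]
Visit 12 → queue [1]
Visit 1 → queue []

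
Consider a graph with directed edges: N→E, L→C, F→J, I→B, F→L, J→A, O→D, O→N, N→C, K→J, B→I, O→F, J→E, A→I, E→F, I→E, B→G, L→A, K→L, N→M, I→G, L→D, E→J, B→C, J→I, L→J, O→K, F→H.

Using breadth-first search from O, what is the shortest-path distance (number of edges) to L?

2

Level 0: O
Level 1: D, F, K, N
Level 2: C, E, H, J, L, M
Level 3: A, I
Level 4: B, G
L first appears at level 2.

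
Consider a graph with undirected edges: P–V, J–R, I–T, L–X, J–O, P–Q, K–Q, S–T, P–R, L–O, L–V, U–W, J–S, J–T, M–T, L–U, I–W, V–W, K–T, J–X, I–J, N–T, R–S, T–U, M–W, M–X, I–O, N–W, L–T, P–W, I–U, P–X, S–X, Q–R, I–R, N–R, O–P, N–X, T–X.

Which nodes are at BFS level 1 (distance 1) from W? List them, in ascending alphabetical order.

Level 0: W
Level 1: I, M, N, P, U, V
Level 2: J, L, O, Q, R, T, X
Level 3: K, S

I, M, N, P, U, V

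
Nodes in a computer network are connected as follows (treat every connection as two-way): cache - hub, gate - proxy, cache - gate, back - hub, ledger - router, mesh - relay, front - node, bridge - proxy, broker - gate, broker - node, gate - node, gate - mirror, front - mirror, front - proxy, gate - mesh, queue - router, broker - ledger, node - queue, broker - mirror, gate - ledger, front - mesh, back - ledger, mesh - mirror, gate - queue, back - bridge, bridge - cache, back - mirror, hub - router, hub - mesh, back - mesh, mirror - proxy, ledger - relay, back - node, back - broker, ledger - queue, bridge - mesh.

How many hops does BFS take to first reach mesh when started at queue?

2

Level 0: queue
Level 1: gate, ledger, node, router
Level 2: back, broker, cache, front, hub, mesh, mirror, proxy, relay
Level 3: bridge
mesh first appears at level 2.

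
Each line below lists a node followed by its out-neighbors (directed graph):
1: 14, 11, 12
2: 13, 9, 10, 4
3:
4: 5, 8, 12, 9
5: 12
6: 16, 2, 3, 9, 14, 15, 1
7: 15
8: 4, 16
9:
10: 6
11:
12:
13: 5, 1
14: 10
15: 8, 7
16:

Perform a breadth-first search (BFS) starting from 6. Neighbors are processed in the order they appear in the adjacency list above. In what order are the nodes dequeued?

6, 16, 2, 3, 9, 14, 15, 1, 13, 10, 4, 8, 7, 11, 12, 5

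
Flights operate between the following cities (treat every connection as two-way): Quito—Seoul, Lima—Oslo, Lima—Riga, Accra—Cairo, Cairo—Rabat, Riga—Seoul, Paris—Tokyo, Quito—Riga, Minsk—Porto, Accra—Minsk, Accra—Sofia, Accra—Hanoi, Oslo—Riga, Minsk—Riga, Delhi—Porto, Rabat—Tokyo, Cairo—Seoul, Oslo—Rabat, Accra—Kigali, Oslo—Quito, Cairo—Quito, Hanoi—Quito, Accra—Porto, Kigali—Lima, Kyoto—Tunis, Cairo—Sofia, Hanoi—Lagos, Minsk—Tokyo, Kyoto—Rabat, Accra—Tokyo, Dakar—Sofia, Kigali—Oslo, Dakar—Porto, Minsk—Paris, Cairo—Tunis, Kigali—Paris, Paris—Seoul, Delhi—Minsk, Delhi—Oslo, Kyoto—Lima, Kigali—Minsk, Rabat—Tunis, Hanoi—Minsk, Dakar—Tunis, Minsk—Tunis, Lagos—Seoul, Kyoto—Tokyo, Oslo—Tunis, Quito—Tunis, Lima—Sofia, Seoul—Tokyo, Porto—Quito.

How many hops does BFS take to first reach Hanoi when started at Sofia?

Level 0: Sofia
Level 1: Accra, Cairo, Dakar, Lima
Level 2: Hanoi, Kigali, Kyoto, Minsk, Oslo, Porto, Quito, Rabat, Riga, Seoul, Tokyo, Tunis
Level 3: Delhi, Lagos, Paris
Hanoi first appears at level 2.

2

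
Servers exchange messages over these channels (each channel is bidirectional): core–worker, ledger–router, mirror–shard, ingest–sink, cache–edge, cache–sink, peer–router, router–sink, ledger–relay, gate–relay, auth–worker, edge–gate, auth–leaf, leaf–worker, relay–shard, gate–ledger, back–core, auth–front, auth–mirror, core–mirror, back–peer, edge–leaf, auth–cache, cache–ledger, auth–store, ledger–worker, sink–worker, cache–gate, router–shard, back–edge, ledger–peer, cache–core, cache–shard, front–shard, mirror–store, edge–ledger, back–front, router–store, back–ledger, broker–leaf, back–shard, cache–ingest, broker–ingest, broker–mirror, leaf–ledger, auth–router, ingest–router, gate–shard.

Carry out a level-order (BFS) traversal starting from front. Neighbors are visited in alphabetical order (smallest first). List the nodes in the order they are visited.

front → auth → back → shard → cache → leaf → mirror → router → store → worker → core → edge → ledger → peer → gate → relay → ingest → sink → broker

Visit front; enqueue auth, back, shard → queue [auth, back, shard]
Visit auth; enqueue cache, leaf, mirror, router, store, worker → queue [back, shard, cache, leaf, mirror, router, store, worker]
Visit back; enqueue core, edge, ledger, peer → queue [shard, cache, leaf, mirror, router, store, worker, core, edge, ledger, peer]
Visit shard; enqueue gate, relay → queue [cache, leaf, mirror, router, store, worker, core, edge, ledger, peer, gate, relay]
Visit cache; enqueue ingest, sink → queue [leaf, mirror, router, store, worker, core, edge, ledger, peer, gate, relay, ingest, sink]
Visit leaf; enqueue broker → queue [mirror, router, store, worker, core, edge, ledger, peer, gate, relay, ingest, sink, broker]
Visit mirror → queue [router, store, worker, core, edge, ledger, peer, gate, relay, ingest, sink, broker]
Visit router → queue [store, worker, core, edge, ledger, peer, gate, relay, ingest, sink, broker]
Visit store → queue [worker, core, edge, ledger, peer, gate, relay, ingest, sink, broker]
Visit worker → queue [core, edge, ledger, peer, gate, relay, ingest, sink, broker]
Visit core → queue [edge, ledger, peer, gate, relay, ingest, sink, broker]
Visit edge → queue [ledger, peer, gate, relay, ingest, sink, broker]
Visit ledger → queue [peer, gate, relay, ingest, sink, broker]
Visit peer → queue [gate, relay, ingest, sink, broker]
Visit gate → queue [relay, ingest, sink, broker]
Visit relay → queue [ingest, sink, broker]
Visit ingest → queue [sink, broker]
Visit sink → queue [broker]
Visit broker → queue []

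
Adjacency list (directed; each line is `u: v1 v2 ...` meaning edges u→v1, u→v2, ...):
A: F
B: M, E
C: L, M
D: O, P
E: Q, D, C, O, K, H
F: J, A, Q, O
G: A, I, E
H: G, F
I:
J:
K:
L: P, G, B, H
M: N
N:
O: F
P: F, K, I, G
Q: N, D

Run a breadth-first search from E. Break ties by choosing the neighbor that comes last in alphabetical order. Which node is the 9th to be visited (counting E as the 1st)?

Visit E; enqueue Q, O, K, H, D, C → queue [Q, O, K, H, D, C]
Visit Q; enqueue N → queue [O, K, H, D, C, N]
Visit O; enqueue F → queue [K, H, D, C, N, F]
Visit K → queue [H, D, C, N, F]
Visit H; enqueue G → queue [D, C, N, F, G]
Visit D; enqueue P → queue [C, N, F, G, P]
Visit C; enqueue M, L → queue [N, F, G, P, M, L]
Visit N → queue [F, G, P, M, L]
Visit F; enqueue J, A → queue [G, P, M, L, J, A]
Visit G; enqueue I → queue [P, M, L, J, A, I]
Visit P → queue [M, L, J, A, I]
Visit M → queue [L, J, A, I]
Visit L; enqueue B → queue [J, A, I, B]
Visit J → queue [A, I, B]
Visit A → queue [I, B]
Visit I → queue [B]
Visit B → queue []

Visit order: E, Q, O, K, H, D, C, N, F, G, P, M, L, J, A, I, B

F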